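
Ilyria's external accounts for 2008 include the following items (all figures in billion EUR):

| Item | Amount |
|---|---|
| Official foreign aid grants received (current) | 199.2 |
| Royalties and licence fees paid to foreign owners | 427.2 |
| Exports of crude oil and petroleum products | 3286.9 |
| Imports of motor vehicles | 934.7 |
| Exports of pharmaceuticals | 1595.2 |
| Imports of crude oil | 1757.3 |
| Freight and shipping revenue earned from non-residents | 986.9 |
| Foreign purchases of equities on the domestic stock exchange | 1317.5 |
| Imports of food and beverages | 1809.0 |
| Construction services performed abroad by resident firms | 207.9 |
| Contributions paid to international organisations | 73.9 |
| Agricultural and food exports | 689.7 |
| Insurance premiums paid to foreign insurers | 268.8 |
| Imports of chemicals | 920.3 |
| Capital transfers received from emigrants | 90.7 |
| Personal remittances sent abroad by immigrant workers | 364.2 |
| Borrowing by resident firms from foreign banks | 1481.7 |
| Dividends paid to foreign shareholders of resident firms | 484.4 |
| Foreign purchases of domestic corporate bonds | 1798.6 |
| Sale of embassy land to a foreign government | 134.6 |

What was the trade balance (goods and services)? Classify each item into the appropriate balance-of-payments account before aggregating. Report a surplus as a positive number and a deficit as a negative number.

649.3

Goods: -1809.0 - 920.3 + 3286.9 - 1757.3 + 1595.2 + 689.7 - 934.7 = 150.5
Services: 986.9 + 207.9 - 268.8 - 427.2 = 498.8
Trade balance = 150.5 + 498.8 = 649.3
(Excluded from the trade balance — secondary income: official foreign aid grants received (current) 199.2, contributions paid to international organisations 73.9, personal remittances sent abroad by immigrant workers 364.2; financial account: foreign purchases of equities on the domestic stock exchange 1317.5, borrowing by resident firms from foreign banks 1481.7, foreign purchases of domestic corporate bonds 1798.6; capital account: capital transfers received from emigrants 90.7, sale of embassy land to a foreign government 134.6; primary income: dividends paid to foreign shareholders of resident firms 484.4.)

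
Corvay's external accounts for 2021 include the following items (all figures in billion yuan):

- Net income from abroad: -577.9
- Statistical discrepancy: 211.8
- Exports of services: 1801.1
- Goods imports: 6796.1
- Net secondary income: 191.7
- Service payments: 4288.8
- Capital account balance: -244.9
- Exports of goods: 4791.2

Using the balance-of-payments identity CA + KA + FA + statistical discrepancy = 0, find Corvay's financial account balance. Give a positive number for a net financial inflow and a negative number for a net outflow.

4911.9

Goods balance = 4791.2 - 6796.1 = -2004.9
Services balance = 1801.1 - 4288.8 = -2487.7
Trade balance (goods + services) = -2004.9 + (-2487.7) = -4492.6
Net primary income = -577.9
Net secondary income = 191.7
Current account = -4492.6 + (-577.9) + 191.7 = -4878.8
Financial account = -(-4878.8 + (-244.9) + 211.8) = 4911.9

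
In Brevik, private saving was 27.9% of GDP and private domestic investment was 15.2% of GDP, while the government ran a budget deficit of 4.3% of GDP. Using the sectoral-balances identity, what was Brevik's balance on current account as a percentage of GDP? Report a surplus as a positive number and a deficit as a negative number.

By the sectoral-balances identity, CA = (S_private - I) + (T - G).
Private balance = 27.9 - 15.2 = 12.7
Government balance (T - G) = -4.3
CA = 12.7 + (-4.3) = 8.4

8.4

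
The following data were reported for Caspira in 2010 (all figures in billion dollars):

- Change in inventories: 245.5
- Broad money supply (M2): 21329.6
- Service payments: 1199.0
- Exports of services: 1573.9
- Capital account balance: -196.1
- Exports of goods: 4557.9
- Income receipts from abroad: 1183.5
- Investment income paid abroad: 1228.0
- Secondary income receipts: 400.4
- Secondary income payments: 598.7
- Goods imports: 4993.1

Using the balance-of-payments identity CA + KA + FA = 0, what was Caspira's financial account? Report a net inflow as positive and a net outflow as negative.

Goods balance = 4557.9 - 4993.1 = -435.2
Services balance = 1573.9 - 1199.0 = 374.9
Trade balance (goods + services) = -435.2 + 374.9 = -60.3
Net primary income = 1183.5 - 1228.0 = -44.5
Net secondary income = 400.4 - 598.7 = -198.3
Current account = -60.3 + (-44.5) + (-198.3) = -303.1
Financial account = -(-303.1 + (-196.1)) = 499.2

499.2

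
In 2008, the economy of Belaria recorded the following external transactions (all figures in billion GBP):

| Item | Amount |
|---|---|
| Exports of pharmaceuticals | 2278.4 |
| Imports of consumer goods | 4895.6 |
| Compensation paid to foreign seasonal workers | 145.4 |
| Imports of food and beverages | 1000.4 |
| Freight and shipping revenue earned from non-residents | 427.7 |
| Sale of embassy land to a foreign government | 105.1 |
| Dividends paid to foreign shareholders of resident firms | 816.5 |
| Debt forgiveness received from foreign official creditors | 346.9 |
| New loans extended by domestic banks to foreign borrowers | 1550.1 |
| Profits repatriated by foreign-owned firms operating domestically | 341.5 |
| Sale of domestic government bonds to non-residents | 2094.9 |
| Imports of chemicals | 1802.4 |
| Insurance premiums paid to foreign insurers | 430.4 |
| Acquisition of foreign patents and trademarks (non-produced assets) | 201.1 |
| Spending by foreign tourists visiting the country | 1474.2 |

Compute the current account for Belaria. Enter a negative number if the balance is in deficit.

Goods: 2278.4 - 4895.6 - 1000.4 - 1802.4 = -5420.0
Services: 1474.2 + 427.7 - 430.4 = 1471.5
Primary income: -816.5 - 145.4 - 341.5 = -1303.4
Current account = (-5420.0) + 1471.5 + (-1303.4) = -5251.9
(Excluded from the current account — capital account: sale of embassy land to a foreign government 105.1, debt forgiveness received from foreign official creditors 346.9, acquisition of foreign patents and trademarks (non-produced assets) 201.1; financial account: new loans extended by domestic banks to foreign borrowers 1550.1, sale of domestic government bonds to non-residents 2094.9.)

-5251.9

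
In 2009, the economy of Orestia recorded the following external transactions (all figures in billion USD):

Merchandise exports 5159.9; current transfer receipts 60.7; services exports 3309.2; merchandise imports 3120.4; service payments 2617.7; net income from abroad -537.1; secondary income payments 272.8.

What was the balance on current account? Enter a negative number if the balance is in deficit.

Goods balance = 5159.9 - 3120.4 = 2039.5
Services balance = 3309.2 - 2617.7 = 691.5
Trade balance (goods + services) = 2039.5 + 691.5 = 2731.0
Net primary income = -537.1
Net secondary income = 60.7 - 272.8 = -212.1
Current account = 2731.0 + (-537.1) + (-212.1) = 1981.8

1981.8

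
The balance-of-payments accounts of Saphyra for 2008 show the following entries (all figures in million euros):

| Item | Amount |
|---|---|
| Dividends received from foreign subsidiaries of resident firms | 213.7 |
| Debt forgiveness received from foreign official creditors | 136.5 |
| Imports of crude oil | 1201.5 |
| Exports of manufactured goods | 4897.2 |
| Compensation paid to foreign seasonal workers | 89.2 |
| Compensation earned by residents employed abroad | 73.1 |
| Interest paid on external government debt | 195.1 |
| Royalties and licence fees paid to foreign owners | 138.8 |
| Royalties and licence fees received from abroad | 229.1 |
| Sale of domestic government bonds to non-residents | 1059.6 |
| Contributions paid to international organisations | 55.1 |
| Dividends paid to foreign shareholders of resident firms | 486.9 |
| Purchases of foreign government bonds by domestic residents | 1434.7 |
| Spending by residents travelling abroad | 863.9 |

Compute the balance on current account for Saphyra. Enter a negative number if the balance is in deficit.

Goods: -1201.5 + 4897.2 = 3695.7
Services: -863.9 - 138.8 + 229.1 = -773.6
Primary income: -486.9 - 89.2 + 73.1 + 213.7 - 195.1 = -484.4
Secondary income: -55.1
Current account = 3695.7 + (-773.6) + (-484.4) + (-55.1) = 2382.6
(Excluded from the current account — capital account: debt forgiveness received from foreign official creditors 136.5; financial account: sale of domestic government bonds to non-residents 1059.6, purchases of foreign government bonds by domestic residents 1434.7.)

2382.6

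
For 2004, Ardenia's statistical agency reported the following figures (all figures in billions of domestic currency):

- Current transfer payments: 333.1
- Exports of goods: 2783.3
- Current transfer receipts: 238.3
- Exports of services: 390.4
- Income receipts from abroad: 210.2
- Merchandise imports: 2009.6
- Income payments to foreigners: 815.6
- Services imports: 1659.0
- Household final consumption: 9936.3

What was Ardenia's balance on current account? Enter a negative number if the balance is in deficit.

-1195.1

Goods balance = 2783.3 - 2009.6 = 773.7
Services balance = 390.4 - 1659.0 = -1268.6
Trade balance (goods + services) = 773.7 + (-1268.6) = -494.9
Net primary income = 210.2 - 815.6 = -605.4
Net secondary income = 238.3 - 333.1 = -94.8
Current account = -494.9 + (-605.4) + (-94.8) = -1195.1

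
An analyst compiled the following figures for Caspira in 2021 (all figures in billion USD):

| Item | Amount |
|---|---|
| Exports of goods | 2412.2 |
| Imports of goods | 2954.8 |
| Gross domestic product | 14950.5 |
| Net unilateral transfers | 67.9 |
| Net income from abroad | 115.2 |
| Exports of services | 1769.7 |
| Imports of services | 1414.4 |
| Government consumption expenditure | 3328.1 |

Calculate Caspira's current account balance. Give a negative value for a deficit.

-4.2

Goods balance = 2412.2 - 2954.8 = -542.6
Services balance = 1769.7 - 1414.4 = 355.3
Trade balance (goods + services) = -542.6 + 355.3 = -187.3
Net primary income = 115.2
Net secondary income = 67.9
Current account = -187.3 + 115.2 + 67.9 = -4.2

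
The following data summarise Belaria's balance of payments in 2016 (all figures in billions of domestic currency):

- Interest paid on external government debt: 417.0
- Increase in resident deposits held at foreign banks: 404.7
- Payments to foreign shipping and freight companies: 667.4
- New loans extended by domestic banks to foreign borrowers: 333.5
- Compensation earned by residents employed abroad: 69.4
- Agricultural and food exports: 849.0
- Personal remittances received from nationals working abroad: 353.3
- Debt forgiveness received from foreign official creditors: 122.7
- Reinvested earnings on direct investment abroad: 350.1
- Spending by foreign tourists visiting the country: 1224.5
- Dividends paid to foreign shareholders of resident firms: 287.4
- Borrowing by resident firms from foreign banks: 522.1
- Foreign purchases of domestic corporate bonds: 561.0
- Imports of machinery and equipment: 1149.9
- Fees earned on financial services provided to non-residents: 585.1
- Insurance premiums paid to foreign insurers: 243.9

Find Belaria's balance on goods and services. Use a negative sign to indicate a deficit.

597.4

Goods: -1149.9 + 849.0 = -300.9
Services: 585.1 - 243.9 - 667.4 + 1224.5 = 898.3
Trade balance = -300.9 + 898.3 = 597.4
(Excluded from the trade balance — primary income: interest paid on external government debt 417.0, compensation earned by residents employed abroad 69.4, reinvested earnings on direct investment abroad 350.1, dividends paid to foreign shareholders of resident firms 287.4; financial account: increase in resident deposits held at foreign banks 404.7, new loans extended by domestic banks to foreign borrowers 333.5, borrowing by resident firms from foreign banks 522.1, foreign purchases of domestic corporate bonds 561.0; secondary income: personal remittances received from nationals working abroad 353.3; capital account: debt forgiveness received from foreign official creditors 122.7.)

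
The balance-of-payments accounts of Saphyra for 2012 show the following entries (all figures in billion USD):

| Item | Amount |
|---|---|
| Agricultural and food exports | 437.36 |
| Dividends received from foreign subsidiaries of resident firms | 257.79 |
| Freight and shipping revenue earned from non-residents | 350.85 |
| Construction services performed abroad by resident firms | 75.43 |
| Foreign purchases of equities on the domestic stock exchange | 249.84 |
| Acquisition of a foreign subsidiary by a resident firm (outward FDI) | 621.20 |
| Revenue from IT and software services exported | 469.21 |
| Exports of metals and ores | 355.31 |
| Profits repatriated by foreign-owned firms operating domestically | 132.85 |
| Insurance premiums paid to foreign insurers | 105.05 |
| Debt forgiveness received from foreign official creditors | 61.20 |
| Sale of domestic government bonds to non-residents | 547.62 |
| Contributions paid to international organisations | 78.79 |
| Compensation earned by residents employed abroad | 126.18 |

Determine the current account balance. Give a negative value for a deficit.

Goods: 437.36 + 355.31 = 792.67
Services: 469.21 + 350.85 + 75.43 - 105.05 = 790.44
Primary income: 126.18 + 257.79 - 132.85 = 251.12
Secondary income: -78.79
Current account = 792.67 + 790.44 + 251.12 + (-78.79) = 1755.44
(Excluded from the current account — financial account: foreign purchases of equities on the domestic stock exchange 249.84, acquisition of a foreign subsidiary by a resident firm (outward FDI) 621.20, sale of domestic government bonds to non-residents 547.62; capital account: debt forgiveness received from foreign official creditors 61.20.)

1755.44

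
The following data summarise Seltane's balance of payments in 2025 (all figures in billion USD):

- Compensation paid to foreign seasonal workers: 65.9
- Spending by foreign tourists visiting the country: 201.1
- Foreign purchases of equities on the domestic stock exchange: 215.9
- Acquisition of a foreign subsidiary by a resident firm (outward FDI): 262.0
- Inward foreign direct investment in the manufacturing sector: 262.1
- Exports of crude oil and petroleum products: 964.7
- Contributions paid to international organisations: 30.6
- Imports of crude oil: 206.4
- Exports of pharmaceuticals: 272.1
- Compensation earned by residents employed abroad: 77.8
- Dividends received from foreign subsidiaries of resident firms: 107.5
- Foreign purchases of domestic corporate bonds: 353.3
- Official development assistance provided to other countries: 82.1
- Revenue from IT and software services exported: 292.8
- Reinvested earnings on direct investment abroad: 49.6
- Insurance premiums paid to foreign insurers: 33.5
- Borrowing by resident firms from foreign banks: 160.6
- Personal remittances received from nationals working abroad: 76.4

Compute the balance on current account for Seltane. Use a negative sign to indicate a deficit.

1623.5

Goods: -206.4 + 272.1 + 964.7 = 1030.4
Services: 292.8 - 33.5 + 201.1 = 460.4
Primary income: 77.8 - 65.9 + 49.6 + 107.5 = 169.0
Secondary income: 76.4 - 82.1 - 30.6 = -36.3
Current account = 1030.4 + 460.4 + 169.0 + (-36.3) = 1623.5
(Excluded from the current account — financial account: foreign purchases of equities on the domestic stock exchange 215.9, acquisition of a foreign subsidiary by a resident firm (outward FDI) 262.0, inward foreign direct investment in the manufacturing sector 262.1, foreign purchases of domestic corporate bonds 353.3, borrowing by resident firms from foreign banks 160.6.)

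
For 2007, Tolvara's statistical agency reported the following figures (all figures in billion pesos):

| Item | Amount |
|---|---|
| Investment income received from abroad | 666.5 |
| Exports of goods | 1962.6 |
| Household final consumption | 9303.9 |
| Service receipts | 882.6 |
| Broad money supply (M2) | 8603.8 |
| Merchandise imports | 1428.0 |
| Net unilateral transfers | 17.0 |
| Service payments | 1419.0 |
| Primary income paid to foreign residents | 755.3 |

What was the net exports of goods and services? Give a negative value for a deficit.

Goods balance = 1962.6 - 1428.0 = 534.6
Services balance = 882.6 - 1419.0 = -536.4
Trade balance (goods + services) = 534.6 + (-536.4) = -1.8

-1.8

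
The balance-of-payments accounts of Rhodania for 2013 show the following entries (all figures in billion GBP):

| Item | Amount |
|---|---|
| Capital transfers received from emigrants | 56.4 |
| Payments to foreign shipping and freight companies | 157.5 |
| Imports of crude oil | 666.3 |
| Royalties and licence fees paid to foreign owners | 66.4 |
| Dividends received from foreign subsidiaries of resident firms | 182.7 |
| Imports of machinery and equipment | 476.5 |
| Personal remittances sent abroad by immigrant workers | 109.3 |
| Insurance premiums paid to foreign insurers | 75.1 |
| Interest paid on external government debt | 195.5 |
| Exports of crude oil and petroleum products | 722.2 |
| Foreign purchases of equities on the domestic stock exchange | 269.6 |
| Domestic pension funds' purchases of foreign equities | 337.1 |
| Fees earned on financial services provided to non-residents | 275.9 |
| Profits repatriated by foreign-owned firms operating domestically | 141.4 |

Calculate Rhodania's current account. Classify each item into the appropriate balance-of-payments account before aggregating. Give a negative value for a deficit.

-707.2

Goods: -476.5 - 666.3 + 722.2 = -420.6
Services: -157.5 + 275.9 - 75.1 - 66.4 = -23.1
Primary income: -195.5 - 141.4 + 182.7 = -154.2
Secondary income: -109.3
Current account = (-420.6) + (-23.1) + (-154.2) + (-109.3) = -707.2
(Excluded from the current account — capital account: capital transfers received from emigrants 56.4; financial account: foreign purchases of equities on the domestic stock exchange 269.6, domestic pension funds' purchases of foreign equities 337.1.)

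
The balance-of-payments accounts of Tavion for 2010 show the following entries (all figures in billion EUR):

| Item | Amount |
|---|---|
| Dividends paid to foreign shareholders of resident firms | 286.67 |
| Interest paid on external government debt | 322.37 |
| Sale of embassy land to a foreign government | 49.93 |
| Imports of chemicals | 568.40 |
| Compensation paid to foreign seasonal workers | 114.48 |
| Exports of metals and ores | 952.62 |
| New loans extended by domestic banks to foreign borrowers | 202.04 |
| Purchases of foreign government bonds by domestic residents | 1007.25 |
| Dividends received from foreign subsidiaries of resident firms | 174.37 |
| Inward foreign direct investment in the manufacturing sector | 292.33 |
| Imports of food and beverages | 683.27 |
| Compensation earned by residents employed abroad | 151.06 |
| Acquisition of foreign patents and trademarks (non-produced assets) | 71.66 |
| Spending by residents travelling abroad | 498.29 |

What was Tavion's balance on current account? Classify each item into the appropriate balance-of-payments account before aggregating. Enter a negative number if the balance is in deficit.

-1195.43

Goods: -683.27 - 568.40 + 952.62 = -299.05
Services: -498.29
Primary income: -322.37 - 286.67 + 151.06 + 174.37 - 114.48 = -398.09
Current account = (-299.05) + (-498.29) + (-398.09) = -1195.43
(Excluded from the current account — capital account: sale of embassy land to a foreign government 49.93, acquisition of foreign patents and trademarks (non-produced assets) 71.66; financial account: new loans extended by domestic banks to foreign borrowers 202.04, purchases of foreign government bonds by domestic residents 1007.25, inward foreign direct investment in the manufacturing sector 292.33.)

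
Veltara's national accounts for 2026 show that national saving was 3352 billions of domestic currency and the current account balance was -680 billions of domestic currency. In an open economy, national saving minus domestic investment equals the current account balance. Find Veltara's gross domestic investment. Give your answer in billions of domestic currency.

4032

I = S - CA = 3352 - (-680) = 4032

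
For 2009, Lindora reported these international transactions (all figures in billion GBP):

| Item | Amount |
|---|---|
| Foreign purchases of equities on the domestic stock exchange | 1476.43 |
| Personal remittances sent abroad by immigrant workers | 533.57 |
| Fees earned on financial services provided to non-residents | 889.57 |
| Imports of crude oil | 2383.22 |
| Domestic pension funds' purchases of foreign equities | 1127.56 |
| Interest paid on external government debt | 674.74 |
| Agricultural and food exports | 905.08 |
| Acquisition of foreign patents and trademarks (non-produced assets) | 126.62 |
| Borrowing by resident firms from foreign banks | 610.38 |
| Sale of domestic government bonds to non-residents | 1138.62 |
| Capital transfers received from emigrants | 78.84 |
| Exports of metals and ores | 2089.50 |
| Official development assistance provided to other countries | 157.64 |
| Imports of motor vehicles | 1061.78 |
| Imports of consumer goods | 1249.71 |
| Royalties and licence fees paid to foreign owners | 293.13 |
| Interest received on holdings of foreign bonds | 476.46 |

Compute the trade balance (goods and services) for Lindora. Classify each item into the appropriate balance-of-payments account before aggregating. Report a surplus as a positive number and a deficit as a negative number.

Goods: -2383.22 + 2089.50 - 1249.71 + 905.08 - 1061.78 = -1700.13
Services: -293.13 + 889.57 = 596.44
Trade balance = -1700.13 + 596.44 = -1103.69
(Excluded from the trade balance — financial account: foreign purchases of equities on the domestic stock exchange 1476.43, domestic pension funds' purchases of foreign equities 1127.56, borrowing by resident firms from foreign banks 610.38, sale of domestic government bonds to non-residents 1138.62; secondary income: personal remittances sent abroad by immigrant workers 533.57, official development assistance provided to other countries 157.64; primary income: interest paid on external government debt 674.74, interest received on holdings of foreign bonds 476.46; capital account: acquisition of foreign patents and trademarks (non-produced assets) 126.62, capital transfers received from emigrants 78.84.)

-1103.69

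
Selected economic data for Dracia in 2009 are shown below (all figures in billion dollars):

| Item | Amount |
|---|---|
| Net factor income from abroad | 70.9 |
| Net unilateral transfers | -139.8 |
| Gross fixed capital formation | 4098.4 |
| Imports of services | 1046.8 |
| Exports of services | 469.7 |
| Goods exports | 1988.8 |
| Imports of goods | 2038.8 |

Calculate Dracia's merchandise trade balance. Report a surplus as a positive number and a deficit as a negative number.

-50.0

Goods balance = 1988.8 - 2038.8 = -50.0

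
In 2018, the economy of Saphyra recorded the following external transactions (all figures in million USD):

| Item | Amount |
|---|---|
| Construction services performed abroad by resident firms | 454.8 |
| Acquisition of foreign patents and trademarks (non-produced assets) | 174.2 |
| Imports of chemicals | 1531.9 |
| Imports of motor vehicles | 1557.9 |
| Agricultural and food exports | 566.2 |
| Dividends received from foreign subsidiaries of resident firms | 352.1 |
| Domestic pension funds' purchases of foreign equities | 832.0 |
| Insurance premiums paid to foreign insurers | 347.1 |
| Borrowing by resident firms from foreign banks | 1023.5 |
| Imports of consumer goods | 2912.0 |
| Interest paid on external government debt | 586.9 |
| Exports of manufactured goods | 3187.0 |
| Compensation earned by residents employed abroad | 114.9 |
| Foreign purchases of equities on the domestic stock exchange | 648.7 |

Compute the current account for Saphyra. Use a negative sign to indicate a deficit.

Goods: 3187.0 + 566.2 - 2912.0 - 1557.9 - 1531.9 = -2248.6
Services: 454.8 - 347.1 = 107.7
Primary income: -586.9 + 352.1 + 114.9 = -119.9
Current account = (-2248.6) + 107.7 + (-119.9) = -2260.8
(Excluded from the current account — capital account: acquisition of foreign patents and trademarks (non-produced assets) 174.2; financial account: domestic pension funds' purchases of foreign equities 832.0, borrowing by resident firms from foreign banks 1023.5, foreign purchases of equities on the domestic stock exchange 648.7.)

-2260.8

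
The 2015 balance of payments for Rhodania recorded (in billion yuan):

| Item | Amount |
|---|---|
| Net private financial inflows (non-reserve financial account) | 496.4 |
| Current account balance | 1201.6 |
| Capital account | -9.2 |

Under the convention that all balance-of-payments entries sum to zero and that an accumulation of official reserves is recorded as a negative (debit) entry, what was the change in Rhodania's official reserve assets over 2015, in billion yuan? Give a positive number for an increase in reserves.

Official reserve transactions balance = -(1201.6 + (-9.2) + 496.4) = -1688.8
An accumulation of reserves is recorded as a debit (negative entry), so the change in the stock of reserves is the negative of that balance.
Change in official reserves = -(-1688.8) = 1688.8

1688.8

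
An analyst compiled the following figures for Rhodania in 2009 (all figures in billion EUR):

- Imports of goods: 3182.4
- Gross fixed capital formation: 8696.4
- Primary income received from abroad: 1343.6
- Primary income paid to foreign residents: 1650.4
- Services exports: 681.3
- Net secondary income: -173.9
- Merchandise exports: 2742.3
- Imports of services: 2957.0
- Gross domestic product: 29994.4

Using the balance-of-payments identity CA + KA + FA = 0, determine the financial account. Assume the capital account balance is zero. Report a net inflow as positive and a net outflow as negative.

Goods balance = 2742.3 - 3182.4 = -440.1
Services balance = 681.3 - 2957.0 = -2275.7
Trade balance (goods + services) = -440.1 + (-2275.7) = -2715.8
Net primary income = 1343.6 - 1650.4 = -306.8
Net secondary income = -173.9
Current account = -2715.8 + (-306.8) + (-173.9) = -3196.5
Financial account = -(-3196.5) = 3196.5

3196.5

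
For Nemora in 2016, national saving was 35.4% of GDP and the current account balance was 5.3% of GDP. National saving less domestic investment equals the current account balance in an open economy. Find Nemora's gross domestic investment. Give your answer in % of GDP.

30.1

I = S - CA = 35.4 - 5.3 = 30.1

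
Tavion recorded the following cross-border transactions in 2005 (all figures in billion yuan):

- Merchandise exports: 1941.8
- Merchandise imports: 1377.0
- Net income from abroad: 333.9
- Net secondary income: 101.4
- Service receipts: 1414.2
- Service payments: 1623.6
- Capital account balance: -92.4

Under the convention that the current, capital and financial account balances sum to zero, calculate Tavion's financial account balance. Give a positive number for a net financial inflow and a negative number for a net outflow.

-698.3

Goods balance = 1941.8 - 1377.0 = 564.8
Services balance = 1414.2 - 1623.6 = -209.4
Trade balance (goods + services) = 564.8 + (-209.4) = 355.4
Net primary income = 333.9
Net secondary income = 101.4
Current account = 355.4 + 333.9 + 101.4 = 790.7
Financial account = -(790.7 + (-92.4)) = -698.3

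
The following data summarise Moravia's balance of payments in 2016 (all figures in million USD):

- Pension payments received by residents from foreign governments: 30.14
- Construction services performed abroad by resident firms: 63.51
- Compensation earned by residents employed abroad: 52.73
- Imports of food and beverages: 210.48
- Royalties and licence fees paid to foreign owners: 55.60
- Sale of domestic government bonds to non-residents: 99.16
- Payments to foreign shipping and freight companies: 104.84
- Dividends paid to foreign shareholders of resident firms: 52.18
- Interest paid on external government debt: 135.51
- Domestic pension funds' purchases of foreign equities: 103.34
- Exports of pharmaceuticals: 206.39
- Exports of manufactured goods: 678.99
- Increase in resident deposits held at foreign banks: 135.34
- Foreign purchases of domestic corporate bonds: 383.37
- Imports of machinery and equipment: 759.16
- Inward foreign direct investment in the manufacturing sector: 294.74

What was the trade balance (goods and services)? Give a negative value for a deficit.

-181.19

Goods: 206.39 - 759.16 - 210.48 + 678.99 = -84.26
Services: -104.84 + 63.51 - 55.60 = -96.93
Trade balance = -84.26 + (-96.93) = -181.19
(Excluded from the trade balance — secondary income: pension payments received by residents from foreign governments 30.14; primary income: compensation earned by residents employed abroad 52.73, dividends paid to foreign shareholders of resident firms 52.18, interest paid on external government debt 135.51; financial account: sale of domestic government bonds to non-residents 99.16, domestic pension funds' purchases of foreign equities 103.34, increase in resident deposits held at foreign banks 135.34, foreign purchases of domestic corporate bonds 383.37, inward foreign direct investment in the manufacturing sector 294.74.)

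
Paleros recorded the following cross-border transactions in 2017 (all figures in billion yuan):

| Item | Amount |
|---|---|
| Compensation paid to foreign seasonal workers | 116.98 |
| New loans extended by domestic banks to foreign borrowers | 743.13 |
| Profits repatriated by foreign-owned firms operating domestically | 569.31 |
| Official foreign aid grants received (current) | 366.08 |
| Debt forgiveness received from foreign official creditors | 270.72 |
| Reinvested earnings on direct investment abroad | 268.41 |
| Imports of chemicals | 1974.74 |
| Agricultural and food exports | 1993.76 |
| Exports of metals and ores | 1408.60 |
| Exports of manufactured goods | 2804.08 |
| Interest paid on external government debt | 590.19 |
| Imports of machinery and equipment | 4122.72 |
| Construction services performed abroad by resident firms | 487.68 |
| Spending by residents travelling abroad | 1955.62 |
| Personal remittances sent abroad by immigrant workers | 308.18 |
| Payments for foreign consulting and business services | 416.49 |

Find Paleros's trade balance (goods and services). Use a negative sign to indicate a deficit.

Goods: 1408.60 + 1993.76 + 2804.08 - 1974.74 - 4122.72 = 108.98
Services: -1955.62 - 416.49 + 487.68 = -1884.43
Trade balance = 108.98 + (-1884.43) = -1775.45
(Excluded from the trade balance — primary income: compensation paid to foreign seasonal workers 116.98, profits repatriated by foreign-owned firms operating domestically 569.31, reinvested earnings on direct investment abroad 268.41, interest paid on external government debt 590.19; financial account: new loans extended by domestic banks to foreign borrowers 743.13; secondary income: official foreign aid grants received (current) 366.08, personal remittances sent abroad by immigrant workers 308.18; capital account: debt forgiveness received from foreign official creditors 270.72.)

-1775.45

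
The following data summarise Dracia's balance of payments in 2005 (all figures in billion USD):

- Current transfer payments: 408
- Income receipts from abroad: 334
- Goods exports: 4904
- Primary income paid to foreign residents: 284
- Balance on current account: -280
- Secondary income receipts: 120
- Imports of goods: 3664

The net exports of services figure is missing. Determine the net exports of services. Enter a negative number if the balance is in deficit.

-1282

Current account = goods balance + services balance + net primary income + net secondary income
Sum of the known components = 1002
Net exports of services = CA - (known components) = -280 - 1002 = -1282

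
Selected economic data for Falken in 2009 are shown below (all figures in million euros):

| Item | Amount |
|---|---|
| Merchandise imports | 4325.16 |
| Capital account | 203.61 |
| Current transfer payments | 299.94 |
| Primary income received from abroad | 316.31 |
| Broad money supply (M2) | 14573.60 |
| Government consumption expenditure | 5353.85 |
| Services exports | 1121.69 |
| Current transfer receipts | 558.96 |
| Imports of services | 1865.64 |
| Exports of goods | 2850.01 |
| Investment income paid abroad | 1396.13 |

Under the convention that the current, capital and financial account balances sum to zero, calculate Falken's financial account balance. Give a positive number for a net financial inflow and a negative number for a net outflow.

2836.29

Goods balance = 2850.01 - 4325.16 = -1475.15
Services balance = 1121.69 - 1865.64 = -743.95
Trade balance (goods + services) = -1475.15 + (-743.95) = -2219.10
Net primary income = 316.31 - 1396.13 = -1079.82
Net secondary income = 558.96 - 299.94 = 259.02
Current account = -2219.10 + (-1079.82) + 259.02 = -3039.90
Financial account = -(-3039.90 + 203.61) = 2836.29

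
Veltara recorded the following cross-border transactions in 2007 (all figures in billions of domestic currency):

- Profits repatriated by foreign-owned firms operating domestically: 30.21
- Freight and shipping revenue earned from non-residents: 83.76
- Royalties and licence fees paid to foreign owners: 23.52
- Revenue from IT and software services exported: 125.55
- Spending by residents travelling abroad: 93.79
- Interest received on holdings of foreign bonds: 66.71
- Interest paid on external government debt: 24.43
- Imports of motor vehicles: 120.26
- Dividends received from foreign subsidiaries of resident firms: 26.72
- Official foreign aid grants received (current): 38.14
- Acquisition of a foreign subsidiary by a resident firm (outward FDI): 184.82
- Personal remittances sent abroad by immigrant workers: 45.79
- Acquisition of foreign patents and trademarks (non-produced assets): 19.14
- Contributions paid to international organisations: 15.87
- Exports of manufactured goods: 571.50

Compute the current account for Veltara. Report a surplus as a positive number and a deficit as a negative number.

Goods: -120.26 + 571.50 = 451.24
Services: -93.79 + 125.55 - 23.52 + 83.76 = 92.00
Primary income: 66.71 - 24.43 + 26.72 - 30.21 = 38.79
Secondary income: -15.87 - 45.79 + 38.14 = -23.52
Current account = 451.24 + 92.00 + 38.79 + (-23.52) = 558.51
(Excluded from the current account — financial account: acquisition of a foreign subsidiary by a resident firm (outward FDI) 184.82; capital account: acquisition of foreign patents and trademarks (non-produced assets) 19.14.)

558.51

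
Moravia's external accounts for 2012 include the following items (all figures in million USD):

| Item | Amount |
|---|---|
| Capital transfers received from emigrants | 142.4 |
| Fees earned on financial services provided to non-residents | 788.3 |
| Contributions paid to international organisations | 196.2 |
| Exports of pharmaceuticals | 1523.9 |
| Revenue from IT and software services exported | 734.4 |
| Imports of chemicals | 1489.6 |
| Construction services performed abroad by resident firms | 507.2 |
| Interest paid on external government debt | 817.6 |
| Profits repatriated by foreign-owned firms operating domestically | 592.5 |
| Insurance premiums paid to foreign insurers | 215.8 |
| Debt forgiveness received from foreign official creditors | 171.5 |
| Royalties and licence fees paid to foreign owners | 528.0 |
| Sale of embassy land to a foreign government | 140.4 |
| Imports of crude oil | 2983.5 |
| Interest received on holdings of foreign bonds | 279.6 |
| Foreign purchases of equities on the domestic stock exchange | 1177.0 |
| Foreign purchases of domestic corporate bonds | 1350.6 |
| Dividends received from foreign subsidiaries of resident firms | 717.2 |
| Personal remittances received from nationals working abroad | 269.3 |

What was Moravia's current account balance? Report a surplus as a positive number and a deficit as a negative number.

Goods: -1489.6 + 1523.9 - 2983.5 = -2949.2
Services: 507.2 + 734.4 - 528.0 + 788.3 - 215.8 = 1286.1
Primary income: -817.6 + 279.6 + 717.2 - 592.5 = -413.3
Secondary income: -196.2 + 269.3 = 73.1
Current account = (-2949.2) + 1286.1 + (-413.3) + 73.1 = -2003.3
(Excluded from the current account — capital account: capital transfers received from emigrants 142.4, debt forgiveness received from foreign official creditors 171.5, sale of embassy land to a foreign government 140.4; financial account: foreign purchases of equities on the domestic stock exchange 1177.0, foreign purchases of domestic corporate bonds 1350.6.)

-2003.3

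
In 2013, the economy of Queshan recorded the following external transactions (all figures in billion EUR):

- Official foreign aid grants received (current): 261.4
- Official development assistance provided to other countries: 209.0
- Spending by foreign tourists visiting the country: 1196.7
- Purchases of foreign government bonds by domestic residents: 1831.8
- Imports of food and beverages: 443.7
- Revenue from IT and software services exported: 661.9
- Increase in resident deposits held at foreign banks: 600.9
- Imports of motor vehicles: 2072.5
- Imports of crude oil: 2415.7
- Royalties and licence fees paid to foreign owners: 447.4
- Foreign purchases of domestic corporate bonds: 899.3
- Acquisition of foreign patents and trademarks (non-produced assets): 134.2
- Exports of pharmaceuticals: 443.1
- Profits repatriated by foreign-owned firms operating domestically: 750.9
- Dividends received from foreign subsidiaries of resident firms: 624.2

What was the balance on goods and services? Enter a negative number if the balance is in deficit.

-3077.6

Goods: -2415.7 + 443.1 - 2072.5 - 443.7 = -4488.8
Services: -447.4 + 661.9 + 1196.7 = 1411.2
Trade balance = -4488.8 + 1411.2 = -3077.6
(Excluded from the trade balance — secondary income: official foreign aid grants received (current) 261.4, official development assistance provided to other countries 209.0; financial account: purchases of foreign government bonds by domestic residents 1831.8, increase in resident deposits held at foreign banks 600.9, foreign purchases of domestic corporate bonds 899.3; capital account: acquisition of foreign patents and trademarks (non-produced assets) 134.2; primary income: profits repatriated by foreign-owned firms operating domestically 750.9, dividends received from foreign subsidiaries of resident firms 624.2.)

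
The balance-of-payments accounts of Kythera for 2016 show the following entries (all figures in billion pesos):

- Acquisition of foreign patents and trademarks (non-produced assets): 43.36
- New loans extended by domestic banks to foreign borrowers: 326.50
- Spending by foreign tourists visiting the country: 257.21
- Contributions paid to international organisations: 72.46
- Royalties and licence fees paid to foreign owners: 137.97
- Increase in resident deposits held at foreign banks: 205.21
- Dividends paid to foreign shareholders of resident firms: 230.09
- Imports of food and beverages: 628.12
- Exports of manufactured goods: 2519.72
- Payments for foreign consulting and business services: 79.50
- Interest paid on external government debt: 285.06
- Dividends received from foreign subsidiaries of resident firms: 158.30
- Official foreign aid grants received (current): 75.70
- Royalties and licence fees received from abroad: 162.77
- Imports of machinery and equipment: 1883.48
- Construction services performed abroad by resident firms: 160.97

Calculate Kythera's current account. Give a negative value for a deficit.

Goods: -628.12 - 1883.48 + 2519.72 = 8.12
Services: -79.50 + 257.21 - 137.97 + 160.97 + 162.77 = 363.48
Primary income: -285.06 + 158.30 - 230.09 = -356.85
Secondary income: -72.46 + 75.70 = 3.24
Current account = 8.12 + 363.48 + (-356.85) + 3.24 = 17.99
(Excluded from the current account — capital account: acquisition of foreign patents and trademarks (non-produced assets) 43.36; financial account: new loans extended by domestic banks to foreign borrowers 326.50, increase in resident deposits held at foreign banks 205.21.)

17.99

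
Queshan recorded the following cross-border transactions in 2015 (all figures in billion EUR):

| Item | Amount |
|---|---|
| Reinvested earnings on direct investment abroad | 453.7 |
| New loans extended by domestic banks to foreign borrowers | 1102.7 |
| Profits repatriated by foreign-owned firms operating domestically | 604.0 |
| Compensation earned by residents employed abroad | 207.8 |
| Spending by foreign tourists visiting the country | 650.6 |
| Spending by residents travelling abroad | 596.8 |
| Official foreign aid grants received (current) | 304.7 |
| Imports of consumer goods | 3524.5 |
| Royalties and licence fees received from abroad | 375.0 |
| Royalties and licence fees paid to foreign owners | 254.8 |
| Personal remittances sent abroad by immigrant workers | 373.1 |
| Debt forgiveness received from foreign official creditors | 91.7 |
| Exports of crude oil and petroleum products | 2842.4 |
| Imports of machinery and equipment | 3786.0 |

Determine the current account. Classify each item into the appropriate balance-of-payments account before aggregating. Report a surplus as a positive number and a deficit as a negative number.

-4305.0

Goods: -3524.5 + 2842.4 - 3786.0 = -4468.1
Services: 375.0 + 650.6 - 254.8 - 596.8 = 174.0
Primary income: -604.0 + 207.8 + 453.7 = 57.5
Secondary income: -373.1 + 304.7 = -68.4
Current account = (-4468.1) + 174.0 + 57.5 + (-68.4) = -4305.0
(Excluded from the current account — financial account: new loans extended by domestic banks to foreign borrowers 1102.7; capital account: debt forgiveness received from foreign official creditors 91.7.)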